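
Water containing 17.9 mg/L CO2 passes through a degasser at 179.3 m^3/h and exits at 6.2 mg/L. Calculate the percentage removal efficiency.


CO2_out / CO2_in = 6.2 / 17.9 = 0.34636872
Fraction remaining = 0.34636872
efficiency = (1 - 0.34636872) * 100 = 65.3631 %

65.3631 %


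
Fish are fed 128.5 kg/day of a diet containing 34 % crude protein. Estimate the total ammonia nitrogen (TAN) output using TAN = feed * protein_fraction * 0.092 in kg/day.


Protein in feed = 128.5 * 34/100 = 43.69 kg/day
TAN = protein * 0.092 = 43.69 * 0.092 = 4.01948 kg/day

4.01948 kg/day


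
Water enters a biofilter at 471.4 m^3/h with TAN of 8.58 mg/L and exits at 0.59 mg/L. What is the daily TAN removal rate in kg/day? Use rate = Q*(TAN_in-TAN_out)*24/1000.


Concentration drop: TAN_in - TAN_out = 8.58 - 0.59 = 7.99 mg/L
Hourly TAN removed = Q * dTAN = 471.4 m^3/h * 7.99 mg/L = 3766.486 g/h  (m^3/h * mg/L = g/h)
Daily TAN removed = 3766.486 * 24 = 90395.664 g/day
Convert to kg/day: 90395.664 / 1000 = 90.395664 kg/day

90.395664 kg/day


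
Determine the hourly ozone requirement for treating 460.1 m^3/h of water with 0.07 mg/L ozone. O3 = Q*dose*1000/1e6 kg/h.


O3 demand (mg/h) = Q * dose * 1000 = 460.1 * 0.07 * 1000 = 32207 mg/h
Convert mg to kg: 32207 / 1e6 = 0.032207 kg/h

0.032207 kg/h


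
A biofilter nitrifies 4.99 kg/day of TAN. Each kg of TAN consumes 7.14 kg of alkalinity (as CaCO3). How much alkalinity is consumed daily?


Alkalinity factor: 7.14 kg CaCO3 consumed per kg TAN nitrified
alk = 4.99 kg TAN * 7.14 = 35.6286 kg CaCO3/day

35.6286 kg CaCO3/day


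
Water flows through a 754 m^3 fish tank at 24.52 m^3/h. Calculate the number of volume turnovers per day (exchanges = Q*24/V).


Daily flow volume = 24.52 m^3/h * 24 h = 588.48 m^3/day
Exchanges = daily flow / tank volume = 588.48 / 754 = 0.780477 exchanges/day

0.780477 exchanges/day


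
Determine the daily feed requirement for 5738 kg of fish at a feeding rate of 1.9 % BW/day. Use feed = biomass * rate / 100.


Feeding rate fraction = 1.9% / 100 = 0.019
Daily feed = 5738 kg * 0.019 = 109.022 kg/day

109.022 kg/day


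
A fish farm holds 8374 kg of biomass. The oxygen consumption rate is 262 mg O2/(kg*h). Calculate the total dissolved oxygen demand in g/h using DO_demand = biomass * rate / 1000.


Total O2 consumption (mg/h) = 8374 kg * 262 mg/(kg*h) = 2193988 mg/h
Convert to g/h: 2193988 / 1000 = 2193.988 g/h

2193.988 g/h


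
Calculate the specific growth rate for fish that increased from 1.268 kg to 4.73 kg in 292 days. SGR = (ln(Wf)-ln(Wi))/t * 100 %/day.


ln(W_f) = ln(4.73) = 1.5539252
ln(W_i) = ln(1.268) = 0.23744086
ln(W_f) - ln(W_i) = 1.5539252 - 0.23744086 = 1.3164843
SGR = 1.3164843 / 292 * 100 = 0.450851 %/day

0.450851 %/day


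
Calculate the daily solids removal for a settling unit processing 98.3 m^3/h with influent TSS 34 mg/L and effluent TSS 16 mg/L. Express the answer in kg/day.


Concentration drop: TSS_in - TSS_out = 34 - 16 = 18 mg/L
Hourly solids removed = Q * dTSS = 98.3 m^3/h * 18 mg/L = 1769.4 g/h  (m^3/h * mg/L = g/h)
Daily solids removed = 1769.4 * 24 = 42465.6 g/day
Convert g to kg: 42465.6 / 1000 = 42.4656 kg/day

42.4656 kg/day


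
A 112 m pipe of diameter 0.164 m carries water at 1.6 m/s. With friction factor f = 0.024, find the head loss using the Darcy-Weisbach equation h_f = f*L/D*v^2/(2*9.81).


v^2 = 1.6^2 = 2.56 m^2/s^2
L/D = 112/0.164 = 682.92683
h_f = f*(L/D)*v^2/(2g) = 0.024 * 682.92683 * 2.56 / 19.62 = 2.13858 m

2.13858 m


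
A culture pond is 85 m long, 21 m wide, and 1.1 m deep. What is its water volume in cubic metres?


Base area = L * W = 85 * 21 = 1785 m^2
Volume = area * depth = 1785 * 1.1 = 1963.5 m^3

1963.5 m^3


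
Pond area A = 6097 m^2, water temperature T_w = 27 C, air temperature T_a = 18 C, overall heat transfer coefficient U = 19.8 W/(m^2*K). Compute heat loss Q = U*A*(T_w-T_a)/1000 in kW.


Temperature difference dT = 27 - 18 = 9 K
Heat loss (W) = U * A * dT = 19.8 * 6097 * 9 = 1086485.4 W
Convert to kW: 1086485.4 / 1000 = 1086.4854 kW

1086.4854 kW


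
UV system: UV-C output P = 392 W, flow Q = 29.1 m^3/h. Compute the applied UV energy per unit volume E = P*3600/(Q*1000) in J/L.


Energy delivered per hour = 392 W * 3600 s = 1411200 J/h
Volume treated per hour = 29.1 m^3/h * 1000 = 29100 L/h
dose = 1411200 / 29100 = 48.4948 J/L

48.4948 J/L


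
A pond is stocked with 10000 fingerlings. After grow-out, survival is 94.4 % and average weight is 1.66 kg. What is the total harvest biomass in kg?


Survivors = 10000 * 94.4/100 = 9440 fish
Harvest biomass = survivors * W_f = 9440 * 1.66 = 15670.4 kg

15670.4 kg


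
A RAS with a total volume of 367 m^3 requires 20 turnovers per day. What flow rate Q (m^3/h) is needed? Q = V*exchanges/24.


Daily recirculation volume = 367 m^3 * 20 = 7340 m^3/day
Flow rate Q = daily volume / 24 h = 7340 / 24 = 305.833 m^3/h

305.833 m^3/h


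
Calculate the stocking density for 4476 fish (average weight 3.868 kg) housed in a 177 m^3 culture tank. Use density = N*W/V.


Total biomass = 4476 fish * 3.868 kg = 17313.168 kg
Density = total biomass / volume = 17313.168 / 177 = 97.8145 kg/m^3

97.8145 kg/m^3


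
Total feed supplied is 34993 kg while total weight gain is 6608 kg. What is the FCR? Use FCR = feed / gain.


FCR = feed consumed / weight gained
FCR = 34993 kg / 6608 kg = 5.29555

5.29555


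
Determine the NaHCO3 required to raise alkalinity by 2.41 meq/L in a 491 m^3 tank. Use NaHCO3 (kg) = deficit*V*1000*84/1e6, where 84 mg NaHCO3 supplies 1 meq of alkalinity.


Tank volume in L = 491 m^3 * 1000 = 491000 L
Total meq required = 2.41 meq/L * 491000 L = 1183310 meq
NaHCO3 mass = 1183310 meq * 84 mg/meq / 1e6 = 99.398 kg

99.398 kg


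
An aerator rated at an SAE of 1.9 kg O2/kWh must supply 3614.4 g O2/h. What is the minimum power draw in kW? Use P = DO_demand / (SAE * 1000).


SAE in g O2/kWh = 1.9 * 1000 = 1900 g/kWh
P = DO_demand / SAE_g = 3614.4 / 1900 = 1.90232 kW

1.90232 kW


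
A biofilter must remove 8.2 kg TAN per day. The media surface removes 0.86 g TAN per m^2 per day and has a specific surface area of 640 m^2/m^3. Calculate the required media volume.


A = 8.2*1000 / 0.86 = 9534.8837 m^2
V = 9534.8837 / 640 = 14.8983

14.8983 m^3


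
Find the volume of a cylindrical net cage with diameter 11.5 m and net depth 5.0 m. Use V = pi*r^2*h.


r = d/2 = 11.5/2 = 5.75 m
Base area = pi*r^2 = pi*5.75^2 = 103.86891 m^2
Volume = 103.86891 * 5.0 = 519.345 m^3

519.345 m^3


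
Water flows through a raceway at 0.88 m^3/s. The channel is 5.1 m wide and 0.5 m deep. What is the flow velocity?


Cross-sectional area = W * d = 5.1 * 0.5 = 2.55 m^2
Velocity = Q / A = 0.88 / 2.55 = 0.345098 m/s

0.345098 m/s


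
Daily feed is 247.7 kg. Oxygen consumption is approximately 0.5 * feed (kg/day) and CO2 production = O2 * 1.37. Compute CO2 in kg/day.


O2 = 247.7 * 0.5 = 123.85
CO2 = 123.85 * 1.37 = 169.6745

169.6745 kg/day


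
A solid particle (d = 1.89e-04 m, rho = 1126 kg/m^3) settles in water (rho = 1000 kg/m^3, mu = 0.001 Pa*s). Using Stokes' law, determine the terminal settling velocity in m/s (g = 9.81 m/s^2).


Density difference: rho_p - rho_f = 1126 - 1000 = 126 kg/m^3
d^2 = (1.89e-04)^2 = 3.5721e-08 m^2
Numerator = (rho_p - rho_f) * g * d^2 = 126 * 9.81 * 3.5721e-08 = 4.4153299e-05
Denominator = 18 * mu = 18 * 0.001 = 0.018
v_s = 4.4153299e-05 / 0.018 = 0.00245296 m/s
Check: Re = rho_f * v_s * d / mu = 1000 * 0.00245296 * 1.89e-04 / 0.001 = 0.464 < 1, so Stokes' law applies.

0.00245296 m/s


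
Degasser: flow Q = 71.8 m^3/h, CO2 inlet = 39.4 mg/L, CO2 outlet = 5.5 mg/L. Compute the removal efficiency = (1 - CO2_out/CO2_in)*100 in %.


CO2_out / CO2_in = 5.5 / 39.4 = 0.13959391
Fraction remaining = 0.13959391
efficiency = (1 - 0.13959391) * 100 = 86.0406 %

86.0406 %


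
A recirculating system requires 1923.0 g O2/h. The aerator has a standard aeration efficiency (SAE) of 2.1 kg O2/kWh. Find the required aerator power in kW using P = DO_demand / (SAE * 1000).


SAE in g O2/kWh = 2.1 * 1000 = 2100 g/kWh
P = DO_demand / SAE_g = 1923.0 / 2100 = 0.915714 kW

0.915714 kW


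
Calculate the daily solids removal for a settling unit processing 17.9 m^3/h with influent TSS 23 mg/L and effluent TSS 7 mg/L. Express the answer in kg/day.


Concentration drop: TSS_in - TSS_out = 23 - 7 = 16 mg/L
Hourly solids removed = Q * dTSS = 17.9 m^3/h * 16 mg/L = 286.4 g/h  (m^3/h * mg/L = g/h)
Daily solids removed = 286.4 * 24 = 6873.6 g/day
Convert g to kg: 6873.6 / 1000 = 6.8736 kg/day

6.8736 kg/day


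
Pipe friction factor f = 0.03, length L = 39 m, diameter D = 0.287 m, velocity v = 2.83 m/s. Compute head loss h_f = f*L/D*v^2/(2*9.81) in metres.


v^2 = 2.83^2 = 8.0089 m^2/s^2
L/D = 39/0.287 = 135.8885
h_f = f*(L/D)*v^2/(2g) = 0.03 * 135.8885 * 8.0089 / 19.62 = 1.66409 m

1.66409 m


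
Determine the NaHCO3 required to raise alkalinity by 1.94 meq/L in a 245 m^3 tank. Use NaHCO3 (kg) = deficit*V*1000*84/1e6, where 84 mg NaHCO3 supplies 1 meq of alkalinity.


Tank volume in L = 245 m^3 * 1000 = 245000 L
Total meq required = 1.94 meq/L * 245000 L = 475300 meq
NaHCO3 mass = 475300 meq * 84 mg/meq / 1e6 = 39.9252 kg

39.9252 kg


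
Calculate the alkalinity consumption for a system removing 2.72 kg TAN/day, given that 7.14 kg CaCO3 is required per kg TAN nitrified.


Alkalinity factor: 7.14 kg CaCO3 consumed per kg TAN nitrified
alk = 2.72 kg TAN * 7.14 = 19.4208 kg CaCO3/day

19.4208 kg CaCO3/day


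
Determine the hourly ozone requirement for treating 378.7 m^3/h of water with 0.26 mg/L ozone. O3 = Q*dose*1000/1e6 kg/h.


O3 demand (mg/h) = Q * dose * 1000 = 378.7 * 0.26 * 1000 = 98462 mg/h
Convert mg to kg: 98462 / 1e6 = 0.098462 kg/h

0.098462 kg/h


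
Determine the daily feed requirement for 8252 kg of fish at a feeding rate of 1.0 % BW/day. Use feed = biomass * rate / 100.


Feeding rate fraction = 1.0% / 100 = 0.01
Daily feed = 8252 kg * 0.01 = 82.52 kg/day

82.52 kg/day


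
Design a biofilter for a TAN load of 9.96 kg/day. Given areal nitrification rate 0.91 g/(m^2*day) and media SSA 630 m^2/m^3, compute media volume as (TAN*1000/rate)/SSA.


A = 9.96*1000 / 0.91 = 10945.055 m^2
V = 10945.055 / 630 = 17.3731

17.3731 m^3


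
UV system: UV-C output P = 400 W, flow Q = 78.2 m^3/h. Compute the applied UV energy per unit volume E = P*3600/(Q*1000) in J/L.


Energy delivered per hour = 400 W * 3600 s = 1440000 J/h
Volume treated per hour = 78.2 m^3/h * 1000 = 78200 L/h
dose = 1440000 / 78200 = 18.4143 J/L

18.4143 J/L


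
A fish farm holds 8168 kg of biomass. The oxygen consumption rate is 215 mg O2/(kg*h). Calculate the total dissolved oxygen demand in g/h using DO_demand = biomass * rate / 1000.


Total O2 consumption (mg/h) = 8168 kg * 215 mg/(kg*h) = 1756120 mg/h
Convert to g/h: 1756120 / 1000 = 1756.12 g/h

1756.12 g/h


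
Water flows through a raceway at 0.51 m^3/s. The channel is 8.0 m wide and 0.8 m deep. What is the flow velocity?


Cross-sectional area = W * d = 8.0 * 0.8 = 6.4 m^2
Velocity = Q / A = 0.51 / 6.4 = 0.0796875 m/s

0.0796875 m/s


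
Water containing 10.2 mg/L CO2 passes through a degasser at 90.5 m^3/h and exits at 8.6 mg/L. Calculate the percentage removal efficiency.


CO2_out / CO2_in = 8.6 / 10.2 = 0.84313725
Fraction remaining = 0.84313725
efficiency = (1 - 0.84313725) * 100 = 15.6863 %

15.6863 %


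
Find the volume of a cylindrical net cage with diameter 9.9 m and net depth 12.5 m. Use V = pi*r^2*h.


r = d/2 = 9.9/2 = 4.95 m
Base area = pi*r^2 = pi*4.95^2 = 76.976874 m^2
Volume = 76.976874 * 12.5 = 962.211 m^3

962.211 m^3


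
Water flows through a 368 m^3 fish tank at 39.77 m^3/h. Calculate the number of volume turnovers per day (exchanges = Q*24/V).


Daily flow volume = 39.77 m^3/h * 24 h = 954.48 m^3/day
Exchanges = daily flow / tank volume = 954.48 / 368 = 2.5937 exchanges/day

2.5937 exchanges/day


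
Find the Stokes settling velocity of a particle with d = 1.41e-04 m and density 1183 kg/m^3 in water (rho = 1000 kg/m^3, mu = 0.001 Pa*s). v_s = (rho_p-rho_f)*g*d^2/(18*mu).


Density difference: rho_p - rho_f = 1183 - 1000 = 183 kg/m^3
d^2 = (1.41e-04)^2 = 1.9881e-08 m^2
Numerator = (rho_p - rho_f) * g * d^2 = 183 * 9.81 * 1.9881e-08 = 3.5690968e-05
Denominator = 18 * mu = 18 * 0.001 = 0.018
v_s = 3.5690968e-05 / 0.018 = 0.00198283 m/s
Check: Re = rho_f * v_s * d / mu = 1000 * 0.00198283 * 1.41e-04 / 0.001 = 0.28 < 1, so Stokes' law applies.

0.00198283 m/s


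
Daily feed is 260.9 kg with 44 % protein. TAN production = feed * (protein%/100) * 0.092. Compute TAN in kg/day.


Protein in feed = 260.9 * 44/100 = 114.796 kg/day
TAN = protein * 0.092 = 114.796 * 0.092 = 10.561232 kg/day

10.561232 kg/day


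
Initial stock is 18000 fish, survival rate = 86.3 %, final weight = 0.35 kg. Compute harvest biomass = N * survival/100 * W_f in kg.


Survivors = 18000 * 86.3/100 = 15534 fish
Harvest biomass = survivors * W_f = 15534 * 0.35 = 5436.9 kg

5436.9 kg


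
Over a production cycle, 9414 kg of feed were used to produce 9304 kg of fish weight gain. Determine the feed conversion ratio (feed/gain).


FCR = feed consumed / weight gained
FCR = 9414 kg / 9304 kg = 1.01182

1.01182


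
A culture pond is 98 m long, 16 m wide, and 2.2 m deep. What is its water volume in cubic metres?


Base area = L * W = 98 * 16 = 1568 m^2
Volume = area * depth = 1568 * 2.2 = 3449.6 m^3

3449.6 m^3


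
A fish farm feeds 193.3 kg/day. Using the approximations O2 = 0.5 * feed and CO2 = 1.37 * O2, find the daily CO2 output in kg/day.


O2 = 193.3 * 0.5 = 96.65
CO2 = 96.65 * 1.37 = 132.4105

132.4105 kg/day


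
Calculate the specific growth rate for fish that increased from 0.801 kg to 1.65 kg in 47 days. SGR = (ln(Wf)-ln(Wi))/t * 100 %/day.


ln(W_f) = ln(1.65) = 0.50077529
ln(W_i) = ln(0.801) = -0.22189433
ln(W_f) - ln(W_i) = 0.50077529 - -0.22189433 = 0.72266962
SGR = 0.72266962 / 47 * 100 = 1.53759 %/day

1.53759 %/day


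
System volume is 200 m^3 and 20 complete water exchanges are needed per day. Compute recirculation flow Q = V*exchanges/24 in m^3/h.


Daily recirculation volume = 200 m^3 * 20 = 4000 m^3/day
Flow rate Q = daily volume / 24 h = 4000 / 24 = 166.667 m^3/h

166.667 m^3/h


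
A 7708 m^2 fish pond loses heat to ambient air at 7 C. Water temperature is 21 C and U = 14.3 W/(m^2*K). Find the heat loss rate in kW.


Temperature difference dT = 21 - 7 = 14 K
Heat loss (W) = U * A * dT = 14.3 * 7708 * 14 = 1543141.6 W
Convert to kW: 1543141.6 / 1000 = 1543.1416 kW

1543.1416 kW


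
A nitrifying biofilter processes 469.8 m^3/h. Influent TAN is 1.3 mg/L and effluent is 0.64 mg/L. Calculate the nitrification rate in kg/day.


Concentration drop: TAN_in - TAN_out = 1.3 - 0.64 = 0.66 mg/L
Hourly TAN removed = Q * dTAN = 469.8 m^3/h * 0.66 mg/L = 310.068 g/h  (m^3/h * mg/L = g/h)
Daily TAN removed = 310.068 * 24 = 7441.632 g/day
Convert to kg/day: 7441.632 / 1000 = 7.441632 kg/day

7.441632 kg/day


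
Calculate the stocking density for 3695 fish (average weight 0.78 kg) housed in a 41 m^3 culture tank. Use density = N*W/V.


Total biomass = 3695 fish * 0.78 kg = 2882.1 kg
Density = total biomass / volume = 2882.1 / 41 = 70.2951 kg/m^3

70.2951 kg/m^3


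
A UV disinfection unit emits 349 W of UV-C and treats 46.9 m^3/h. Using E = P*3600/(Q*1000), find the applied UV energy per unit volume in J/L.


Energy delivered per hour = 349 W * 3600 s = 1256400 J/h
Volume treated per hour = 46.9 m^3/h * 1000 = 46900 L/h
dose = 1256400 / 46900 = 26.7889 J/L

26.7889 J/L


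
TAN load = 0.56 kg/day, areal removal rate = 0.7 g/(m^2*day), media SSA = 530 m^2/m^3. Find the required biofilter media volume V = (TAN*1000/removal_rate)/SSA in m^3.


A = 0.56*1000 / 0.7 = 800 m^2
V = 800 / 530 = 1.50943

1.50943 m^3


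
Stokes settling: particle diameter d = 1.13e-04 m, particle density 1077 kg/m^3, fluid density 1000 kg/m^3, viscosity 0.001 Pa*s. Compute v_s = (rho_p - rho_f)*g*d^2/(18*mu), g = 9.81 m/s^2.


Density difference: rho_p - rho_f = 1077 - 1000 = 77 kg/m^3
d^2 = (1.13e-04)^2 = 1.2769e-08 m^2
Numerator = (rho_p - rho_f) * g * d^2 = 77 * 9.81 * 1.2769e-08 = 9.6453195e-06
Denominator = 18 * mu = 18 * 0.001 = 0.018
v_s = 9.6453195e-06 / 0.018 = 5.35851e-04 m/s
Check: Re = rho_f * v_s * d / mu = 1000 * 5.35851e-04 * 1.13e-04 / 0.001 = 0.0606 < 1, so Stokes' law applies.

5.35851e-04 m/s


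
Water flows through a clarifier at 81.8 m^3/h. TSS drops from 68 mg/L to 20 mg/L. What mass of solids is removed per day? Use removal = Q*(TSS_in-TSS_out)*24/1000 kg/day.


Concentration drop: TSS_in - TSS_out = 68 - 20 = 48 mg/L
Hourly solids removed = Q * dTSS = 81.8 m^3/h * 48 mg/L = 3926.4 g/h  (m^3/h * mg/L = g/h)
Daily solids removed = 3926.4 * 24 = 94233.6 g/day
Convert g to kg: 94233.6 / 1000 = 94.2336 kg/day

94.2336 kg/day


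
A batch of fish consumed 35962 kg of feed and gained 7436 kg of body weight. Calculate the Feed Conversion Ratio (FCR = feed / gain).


FCR = feed consumed / weight gained
FCR = 35962 kg / 7436 kg = 4.8362

4.8362


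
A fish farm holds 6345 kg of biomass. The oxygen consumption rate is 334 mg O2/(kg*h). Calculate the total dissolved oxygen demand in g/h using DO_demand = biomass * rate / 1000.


Total O2 consumption (mg/h) = 6345 kg * 334 mg/(kg*h) = 2119230 mg/h
Convert to g/h: 2119230 / 1000 = 2119.23 g/h

2119.23 g/h


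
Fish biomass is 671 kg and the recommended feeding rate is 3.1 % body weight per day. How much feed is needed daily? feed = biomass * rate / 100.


Feeding rate fraction = 3.1% / 100 = 0.031
Daily feed = 671 kg * 0.031 = 20.801 kg/day

20.801 kg/day


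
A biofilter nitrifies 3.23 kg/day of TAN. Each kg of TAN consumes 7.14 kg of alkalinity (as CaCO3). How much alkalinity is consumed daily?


Alkalinity factor: 7.14 kg CaCO3 consumed per kg TAN nitrified
alk = 3.23 kg TAN * 7.14 = 23.0622 kg CaCO3/day

23.0622 kg CaCO3/day


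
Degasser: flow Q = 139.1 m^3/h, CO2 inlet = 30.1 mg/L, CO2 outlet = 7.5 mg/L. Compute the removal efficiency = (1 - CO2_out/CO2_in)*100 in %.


CO2_out / CO2_in = 7.5 / 30.1 = 0.24916944
Fraction remaining = 0.24916944
efficiency = (1 - 0.24916944) * 100 = 75.0831 %

75.0831 %


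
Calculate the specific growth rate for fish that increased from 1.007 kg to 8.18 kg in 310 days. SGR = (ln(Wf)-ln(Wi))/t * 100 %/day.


ln(W_f) = ln(8.18) = 2.1016922
ln(W_i) = ln(1.007) = 0.0069756137
ln(W_f) - ln(W_i) = 2.1016922 - 0.0069756137 = 2.0947166
SGR = 2.0947166 / 310 * 100 = 0.675715 %/day

0.675715 %/day


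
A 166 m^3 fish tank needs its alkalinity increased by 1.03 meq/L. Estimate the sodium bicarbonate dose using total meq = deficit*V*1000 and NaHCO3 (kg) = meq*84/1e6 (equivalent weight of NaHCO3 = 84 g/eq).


Tank volume in L = 166 m^3 * 1000 = 166000 L
Total meq required = 1.03 meq/L * 166000 L = 170980 meq
NaHCO3 mass = 170980 meq * 84 mg/meq / 1e6 = 14.3623 kg

14.3623 kg


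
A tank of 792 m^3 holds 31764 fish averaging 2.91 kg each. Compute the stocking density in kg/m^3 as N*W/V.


Total biomass = 31764 fish * 2.91 kg = 92433.24 kg
Density = total biomass / volume = 92433.24 / 792 = 116.709 kg/m^3

116.709 kg/m^3


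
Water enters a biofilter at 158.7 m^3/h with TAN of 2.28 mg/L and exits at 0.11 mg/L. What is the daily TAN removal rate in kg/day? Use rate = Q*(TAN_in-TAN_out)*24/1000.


Concentration drop: TAN_in - TAN_out = 2.28 - 0.11 = 2.17 mg/L
Hourly TAN removed = Q * dTAN = 158.7 m^3/h * 2.17 mg/L = 344.379 g/h  (m^3/h * mg/L = g/h)
Daily TAN removed = 344.379 * 24 = 8265.096 g/day
Convert to kg/day: 8265.096 / 1000 = 8.265096 kg/day

8.265096 kg/day


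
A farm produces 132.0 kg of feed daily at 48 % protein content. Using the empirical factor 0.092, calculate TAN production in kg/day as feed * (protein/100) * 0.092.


Protein in feed = 132.0 * 48/100 = 63.36 kg/day
TAN = protein * 0.092 = 63.36 * 0.092 = 5.82912 kg/day

5.82912 kg/day


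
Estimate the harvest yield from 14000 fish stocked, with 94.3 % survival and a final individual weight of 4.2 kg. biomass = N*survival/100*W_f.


Survivors = 14000 * 94.3/100 = 13202 fish
Harvest biomass = survivors * W_f = 13202 * 4.2 = 55448.4 kg

55448.4 kg


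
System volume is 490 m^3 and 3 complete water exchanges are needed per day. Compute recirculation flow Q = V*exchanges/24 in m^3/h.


Daily recirculation volume = 490 m^3 * 3 = 1470 m^3/day
Flow rate Q = daily volume / 24 h = 1470 / 24 = 61.25 m^3/h

61.25 m^3/h


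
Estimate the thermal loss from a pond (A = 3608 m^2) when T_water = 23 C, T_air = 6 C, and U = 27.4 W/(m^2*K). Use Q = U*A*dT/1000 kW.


Temperature difference dT = 23 - 6 = 17 K
Heat loss (W) = U * A * dT = 27.4 * 3608 * 17 = 1680606.4 W
Convert to kW: 1680606.4 / 1000 = 1680.6064 kW

1680.6064 kW


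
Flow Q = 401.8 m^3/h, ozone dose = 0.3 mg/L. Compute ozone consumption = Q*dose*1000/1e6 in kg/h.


O3 demand (mg/h) = Q * dose * 1000 = 401.8 * 0.3 * 1000 = 120540 mg/h
Convert mg to kg: 120540 / 1e6 = 0.12054 kg/h

0.12054 kg/h


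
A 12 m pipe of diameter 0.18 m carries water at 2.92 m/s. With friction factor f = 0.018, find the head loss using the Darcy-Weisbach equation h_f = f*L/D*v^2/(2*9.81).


v^2 = 2.92^2 = 8.5264 m^2/s^2
L/D = 12/0.18 = 66.666667
h_f = f*(L/D)*v^2/(2g) = 0.018 * 66.666667 * 8.5264 / 19.62 = 0.521492 m

0.521492 m


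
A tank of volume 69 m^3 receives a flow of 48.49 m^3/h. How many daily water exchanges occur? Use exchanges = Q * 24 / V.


Daily flow volume = 48.49 m^3/h * 24 h = 1163.76 m^3/day
Exchanges = daily flow / tank volume = 1163.76 / 69 = 16.8661 exchanges/day

16.8661 exchanges/day


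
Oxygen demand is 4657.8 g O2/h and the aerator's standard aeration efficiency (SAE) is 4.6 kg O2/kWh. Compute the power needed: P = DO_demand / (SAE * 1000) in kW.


SAE in g O2/kWh = 4.6 * 1000 = 4600 g/kWh
P = DO_demand / SAE_g = 4657.8 / 4600 = 1.01257 kW

1.01257 kW


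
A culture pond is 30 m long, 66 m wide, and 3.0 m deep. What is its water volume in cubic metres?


Base area = L * W = 30 * 66 = 1980 m^2
Volume = area * depth = 1980 * 3.0 = 5940 m^3

5940 m^3


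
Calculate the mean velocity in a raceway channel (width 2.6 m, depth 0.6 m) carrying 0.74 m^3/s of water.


Cross-sectional area = W * d = 2.6 * 0.6 = 1.56 m^2
Velocity = Q / A = 0.74 / 1.56 = 0.474359 m/s

0.474359 m/s


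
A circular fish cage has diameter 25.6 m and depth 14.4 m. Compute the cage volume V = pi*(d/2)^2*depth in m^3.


r = d/2 = 25.6/2 = 12.8 m
Base area = pi*r^2 = pi*12.8^2 = 514.71854 m^2
Volume = 514.71854 * 14.4 = 7411.95 m^3

7411.95 m^3


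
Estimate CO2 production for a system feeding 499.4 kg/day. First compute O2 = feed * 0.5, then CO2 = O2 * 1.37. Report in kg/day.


O2 = 499.4 * 0.5 = 249.7
CO2 = 249.7 * 1.37 = 342.089

342.089 kg/day


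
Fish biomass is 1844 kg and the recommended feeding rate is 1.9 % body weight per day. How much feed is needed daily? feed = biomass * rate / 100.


Feeding rate fraction = 1.9% / 100 = 0.019
Daily feed = 1844 kg * 0.019 = 35.036 kg/day

35.036 kg/day


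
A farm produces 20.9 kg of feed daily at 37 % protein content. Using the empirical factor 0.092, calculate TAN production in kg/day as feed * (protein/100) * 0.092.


Protein in feed = 20.9 * 37/100 = 7.733 kg/day
TAN = protein * 0.092 = 7.733 * 0.092 = 0.711436 kg/day

0.711436 kg/day


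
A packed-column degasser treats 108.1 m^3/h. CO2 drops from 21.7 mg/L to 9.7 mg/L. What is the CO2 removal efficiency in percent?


CO2_out / CO2_in = 9.7 / 21.7 = 0.44700461
Fraction remaining = 0.44700461
efficiency = (1 - 0.44700461) * 100 = 55.2995 %

55.2995 %


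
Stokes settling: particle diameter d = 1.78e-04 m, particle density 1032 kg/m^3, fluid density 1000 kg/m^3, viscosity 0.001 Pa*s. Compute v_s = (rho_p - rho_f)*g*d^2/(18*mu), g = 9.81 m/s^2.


Density difference: rho_p - rho_f = 1032 - 1000 = 32 kg/m^3
d^2 = (1.78e-04)^2 = 3.1684e-08 m^2
Numerator = (rho_p - rho_f) * g * d^2 = 32 * 9.81 * 3.1684e-08 = 9.9462413e-06
Denominator = 18 * mu = 18 * 0.001 = 0.018
v_s = 9.9462413e-06 / 0.018 = 5.52569e-04 m/s
Check: Re = rho_f * v_s * d / mu = 1000 * 5.52569e-04 * 1.78e-04 / 0.001 = 0.0984 < 1, so Stokes' law applies.

5.52569e-04 m/s


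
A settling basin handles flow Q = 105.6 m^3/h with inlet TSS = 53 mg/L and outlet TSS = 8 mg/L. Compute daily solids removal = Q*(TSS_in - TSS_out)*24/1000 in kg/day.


Concentration drop: TSS_in - TSS_out = 53 - 8 = 45 mg/L
Hourly solids removed = Q * dTSS = 105.6 m^3/h * 45 mg/L = 4752 g/h  (m^3/h * mg/L = g/h)
Daily solids removed = 4752 * 24 = 114048 g/day
Convert g to kg: 114048 / 1000 = 114.048 kg/day

114.048 kg/day


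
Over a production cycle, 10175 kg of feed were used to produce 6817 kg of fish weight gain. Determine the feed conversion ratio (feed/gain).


FCR = feed consumed / weight gained
FCR = 10175 kg / 6817 kg = 1.49259

1.49259


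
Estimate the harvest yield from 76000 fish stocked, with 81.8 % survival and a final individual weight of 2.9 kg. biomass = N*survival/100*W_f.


Survivors = 76000 * 81.8/100 = 62168 fish
Harvest biomass = survivors * W_f = 62168 * 2.9 = 180287.2 kg

180287.2 kg


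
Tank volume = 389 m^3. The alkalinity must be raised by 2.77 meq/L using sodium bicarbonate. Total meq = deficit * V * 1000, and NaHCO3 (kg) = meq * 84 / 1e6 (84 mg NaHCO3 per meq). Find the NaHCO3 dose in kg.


Tank volume in L = 389 m^3 * 1000 = 389000 L
Total meq required = 2.77 meq/L * 389000 L = 1077530 meq
NaHCO3 mass = 1077530 meq * 84 mg/meq / 1e6 = 90.5125 kg

90.5125 kg


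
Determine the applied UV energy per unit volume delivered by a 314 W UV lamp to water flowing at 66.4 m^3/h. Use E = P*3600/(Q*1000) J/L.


Energy delivered per hour = 314 W * 3600 s = 1130400 J/h
Volume treated per hour = 66.4 m^3/h * 1000 = 66400 L/h
dose = 1130400 / 66400 = 17.0241 J/L

17.0241 J/L


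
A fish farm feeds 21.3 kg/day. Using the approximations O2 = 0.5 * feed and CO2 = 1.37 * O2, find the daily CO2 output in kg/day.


O2 = 21.3 * 0.5 = 10.65
CO2 = 10.65 * 1.37 = 14.5905

14.5905 kg/day


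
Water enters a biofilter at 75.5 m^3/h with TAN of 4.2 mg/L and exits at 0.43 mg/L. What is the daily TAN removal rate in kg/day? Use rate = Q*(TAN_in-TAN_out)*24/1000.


Concentration drop: TAN_in - TAN_out = 4.2 - 0.43 = 3.77 mg/L
Hourly TAN removed = Q * dTAN = 75.5 m^3/h * 3.77 mg/L = 284.635 g/h  (m^3/h * mg/L = g/h)
Daily TAN removed = 284.635 * 24 = 6831.24 g/day
Convert to kg/day: 6831.24 / 1000 = 6.83124 kg/day

6.83124 kg/day


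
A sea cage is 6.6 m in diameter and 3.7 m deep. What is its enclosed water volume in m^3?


r = d/2 = 6.6/2 = 3.3 m
Base area = pi*r^2 = pi*3.3^2 = 34.211944 m^2
Volume = 34.211944 * 3.7 = 126.584 m^3

126.584 m^3


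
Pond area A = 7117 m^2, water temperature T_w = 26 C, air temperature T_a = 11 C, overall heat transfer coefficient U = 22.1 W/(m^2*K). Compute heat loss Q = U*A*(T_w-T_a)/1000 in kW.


Temperature difference dT = 26 - 11 = 15 K
Heat loss (W) = U * A * dT = 22.1 * 7117 * 15 = 2359285.5 W
Convert to kW: 2359285.5 / 1000 = 2359.2855 kW

2359.2855 kW


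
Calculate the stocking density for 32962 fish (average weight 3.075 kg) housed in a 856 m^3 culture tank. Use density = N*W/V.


Total biomass = 32962 fish * 3.075 kg = 101358.15 kg
Density = total biomass / volume = 101358.15 / 856 = 118.409 kg/m^3

118.409 kg/m^3


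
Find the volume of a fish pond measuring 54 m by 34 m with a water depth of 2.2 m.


Base area = L * W = 54 * 34 = 1836 m^2
Volume = area * depth = 1836 * 2.2 = 4039.2 m^3

4039.2 m^3


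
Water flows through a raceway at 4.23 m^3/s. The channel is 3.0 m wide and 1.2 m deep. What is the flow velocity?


Cross-sectional area = W * d = 3.0 * 1.2 = 3.6 m^2
Velocity = Q / A = 4.23 / 3.6 = 1.175 m/s

1.175 m/s


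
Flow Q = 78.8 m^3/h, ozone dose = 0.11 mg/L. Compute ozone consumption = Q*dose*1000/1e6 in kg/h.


O3 demand (mg/h) = Q * dose * 1000 = 78.8 * 0.11 * 1000 = 8668 mg/h
Convert mg to kg: 8668 / 1e6 = 0.008668 kg/h

0.008668 kg/h


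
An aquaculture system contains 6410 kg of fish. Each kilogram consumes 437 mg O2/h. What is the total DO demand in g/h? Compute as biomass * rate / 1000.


Total O2 consumption (mg/h) = 6410 kg * 437 mg/(kg*h) = 2801170 mg/h
Convert to g/h: 2801170 / 1000 = 2801.17 g/h

2801.17 g/h


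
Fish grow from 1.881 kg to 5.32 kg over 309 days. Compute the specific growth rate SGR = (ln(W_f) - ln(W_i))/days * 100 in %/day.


ln(W_f) = ln(5.32) = 1.6714733
ln(W_i) = ln(1.881) = 0.63180355
ln(W_f) - ln(W_i) = 1.6714733 - 0.63180355 = 1.0396697
SGR = 1.0396697 / 309 * 100 = 0.336463 %/day

0.336463 %/day


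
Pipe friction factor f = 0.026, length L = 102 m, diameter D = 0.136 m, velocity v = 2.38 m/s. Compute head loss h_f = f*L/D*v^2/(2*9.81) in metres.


v^2 = 2.38^2 = 5.6644 m^2/s^2
L/D = 102/0.136 = 750
h_f = f*(L/D)*v^2/(2g) = 0.026 * 750 * 5.6644 / 19.62 = 5.62976 m

5.62976 m


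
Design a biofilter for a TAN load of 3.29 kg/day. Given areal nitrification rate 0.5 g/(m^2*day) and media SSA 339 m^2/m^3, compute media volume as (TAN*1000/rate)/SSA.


A = 3.29*1000 / 0.5 = 6580 m^2
V = 6580 / 339 = 19.41

19.41 m^3


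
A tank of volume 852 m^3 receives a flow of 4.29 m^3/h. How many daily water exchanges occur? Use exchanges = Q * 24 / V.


Daily flow volume = 4.29 m^3/h * 24 h = 102.96 m^3/day
Exchanges = daily flow / tank volume = 102.96 / 852 = 0.120845 exchanges/day

0.120845 exchanges/day


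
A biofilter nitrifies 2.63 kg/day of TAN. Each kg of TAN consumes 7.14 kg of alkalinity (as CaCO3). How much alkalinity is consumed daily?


Alkalinity factor: 7.14 kg CaCO3 consumed per kg TAN nitrified
alk = 2.63 kg TAN * 7.14 = 18.7782 kg CaCO3/day

18.7782 kg CaCO3/day


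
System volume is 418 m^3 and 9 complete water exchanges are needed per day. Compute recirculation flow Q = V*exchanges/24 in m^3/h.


Daily recirculation volume = 418 m^3 * 9 = 3762 m^3/day
Flow rate Q = daily volume / 24 h = 3762 / 24 = 156.75 m^3/h

156.75 m^3/h


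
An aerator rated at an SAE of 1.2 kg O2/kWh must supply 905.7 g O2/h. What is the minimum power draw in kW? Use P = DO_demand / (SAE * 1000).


SAE in g O2/kWh = 1.2 * 1000 = 1200 g/kWh
P = DO_demand / SAE_g = 905.7 / 1200 = 0.75475 kW

0.75475 kW


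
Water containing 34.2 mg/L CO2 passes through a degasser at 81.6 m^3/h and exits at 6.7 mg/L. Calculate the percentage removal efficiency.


CO2_out / CO2_in = 6.7 / 34.2 = 0.19590643
Fraction remaining = 0.19590643
efficiency = (1 - 0.19590643) * 100 = 80.4094 %

80.4094 %


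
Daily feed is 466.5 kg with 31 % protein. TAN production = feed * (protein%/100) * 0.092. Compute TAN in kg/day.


Protein in feed = 466.5 * 31/100 = 144.615 kg/day
TAN = protein * 0.092 = 144.615 * 0.092 = 13.30458 kg/day

13.30458 kg/day


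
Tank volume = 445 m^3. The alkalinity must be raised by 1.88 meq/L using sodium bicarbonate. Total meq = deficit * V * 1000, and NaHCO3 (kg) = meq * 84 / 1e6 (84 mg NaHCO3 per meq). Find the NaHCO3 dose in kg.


Tank volume in L = 445 m^3 * 1000 = 445000 L
Total meq required = 1.88 meq/L * 445000 L = 836600 meq
NaHCO3 mass = 836600 meq * 84 mg/meq / 1e6 = 70.2744 kg

70.2744 kg


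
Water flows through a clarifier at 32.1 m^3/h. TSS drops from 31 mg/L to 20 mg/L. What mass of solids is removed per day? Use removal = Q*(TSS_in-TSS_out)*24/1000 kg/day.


Concentration drop: TSS_in - TSS_out = 31 - 20 = 11 mg/L
Hourly solids removed = Q * dTSS = 32.1 m^3/h * 11 mg/L = 353.1 g/h  (m^3/h * mg/L = g/h)
Daily solids removed = 353.1 * 24 = 8474.4 g/day
Convert g to kg: 8474.4 / 1000 = 8.4744 kg/day

8.4744 kg/day


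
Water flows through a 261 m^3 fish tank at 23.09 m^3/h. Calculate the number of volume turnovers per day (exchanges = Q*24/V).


Daily flow volume = 23.09 m^3/h * 24 h = 554.16 m^3/day
Exchanges = daily flow / tank volume = 554.16 / 261 = 2.12322 exchanges/day

2.12322 exchanges/day


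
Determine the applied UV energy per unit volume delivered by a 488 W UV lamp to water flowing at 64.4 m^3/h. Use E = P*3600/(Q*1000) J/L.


Energy delivered per hour = 488 W * 3600 s = 1756800 J/h
Volume treated per hour = 64.4 m^3/h * 1000 = 64400 L/h
dose = 1756800 / 64400 = 27.2795 J/L

27.2795 J/L


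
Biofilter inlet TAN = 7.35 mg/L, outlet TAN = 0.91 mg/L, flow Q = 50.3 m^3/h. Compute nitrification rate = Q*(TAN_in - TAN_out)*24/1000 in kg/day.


Concentration drop: TAN_in - TAN_out = 7.35 - 0.91 = 6.44 mg/L
Hourly TAN removed = Q * dTAN = 50.3 m^3/h * 6.44 mg/L = 323.932 g/h  (m^3/h * mg/L = g/h)
Daily TAN removed = 323.932 * 24 = 7774.368 g/day
Convert to kg/day: 7774.368 / 1000 = 7.774368 kg/day

7.774368 kg/day


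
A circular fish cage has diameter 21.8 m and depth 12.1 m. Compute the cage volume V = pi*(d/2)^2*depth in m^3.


r = d/2 = 21.8/2 = 10.9 m
Base area = pi*r^2 = pi*10.9^2 = 373.25262 m^2
Volume = 373.25262 * 12.1 = 4516.36 m^3

4516.36 m^3


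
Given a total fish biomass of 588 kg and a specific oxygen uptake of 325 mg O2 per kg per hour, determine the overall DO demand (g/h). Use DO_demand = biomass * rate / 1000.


Total O2 consumption (mg/h) = 588 kg * 325 mg/(kg*h) = 191100 mg/h
Convert to g/h: 191100 / 1000 = 191.1 g/h

191.1 g/h


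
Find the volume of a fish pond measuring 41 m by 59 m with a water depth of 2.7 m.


Base area = L * W = 41 * 59 = 2419 m^2
Volume = area * depth = 2419 * 2.7 = 6531.3 m^3

6531.3 m^3


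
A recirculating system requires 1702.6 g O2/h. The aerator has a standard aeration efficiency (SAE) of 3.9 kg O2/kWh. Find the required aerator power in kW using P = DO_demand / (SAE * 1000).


SAE in g O2/kWh = 3.9 * 1000 = 3900 g/kWh
P = DO_demand / SAE_g = 1702.6 / 3900 = 0.436564 kW

0.436564 kW


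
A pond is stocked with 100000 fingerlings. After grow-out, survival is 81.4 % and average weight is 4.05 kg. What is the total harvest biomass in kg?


Survivors = 100000 * 81.4/100 = 81400 fish
Harvest biomass = survivors * W_f = 81400 * 4.05 = 329670 kg

329670 kg


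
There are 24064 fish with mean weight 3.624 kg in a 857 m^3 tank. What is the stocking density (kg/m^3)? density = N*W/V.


Total biomass = 24064 fish * 3.624 kg = 87207.936 kg
Density = total biomass / volume = 87207.936 / 857 = 101.76 kg/m^3

101.76 kg/m^3


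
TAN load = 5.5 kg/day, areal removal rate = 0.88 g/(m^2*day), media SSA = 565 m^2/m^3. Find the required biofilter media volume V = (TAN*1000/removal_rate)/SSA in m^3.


A = 5.5*1000 / 0.88 = 6250 m^2
V = 6250 / 565 = 11.0619

11.0619 m^3


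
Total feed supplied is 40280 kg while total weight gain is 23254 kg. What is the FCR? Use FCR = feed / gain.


FCR = feed consumed / weight gained
FCR = 40280 kg / 23254 kg = 1.73218

1.73218


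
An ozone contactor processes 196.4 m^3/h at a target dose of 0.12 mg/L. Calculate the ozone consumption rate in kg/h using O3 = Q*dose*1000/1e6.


O3 demand (mg/h) = Q * dose * 1000 = 196.4 * 0.12 * 1000 = 23568 mg/h
Convert mg to kg: 23568 / 1e6 = 0.023568 kg/h

0.023568 kg/h


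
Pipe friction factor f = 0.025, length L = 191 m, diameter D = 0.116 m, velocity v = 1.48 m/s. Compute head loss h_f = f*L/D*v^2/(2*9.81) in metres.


v^2 = 1.48^2 = 2.1904 m^2/s^2
L/D = 191/0.116 = 1646.5517
h_f = f*(L/D)*v^2/(2g) = 0.025 * 1646.5517 * 2.1904 / 19.62 = 4.59557 m

4.59557 m


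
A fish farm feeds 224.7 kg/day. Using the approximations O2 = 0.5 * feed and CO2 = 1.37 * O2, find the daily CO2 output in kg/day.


O2 = 224.7 * 0.5 = 112.35
CO2 = 112.35 * 1.37 = 153.9195

153.9195 kg/day


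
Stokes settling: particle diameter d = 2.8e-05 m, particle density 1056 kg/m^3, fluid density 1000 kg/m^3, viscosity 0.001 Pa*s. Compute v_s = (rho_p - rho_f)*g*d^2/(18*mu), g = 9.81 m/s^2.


Density difference: rho_p - rho_f = 1056 - 1000 = 56 kg/m^3
d^2 = (2.8e-05)^2 = 7.84e-10 m^2
Numerator = (rho_p - rho_f) * g * d^2 = 56 * 9.81 * 7.84e-10 = 4.3069824e-07
Denominator = 18 * mu = 18 * 0.001 = 0.018
v_s = 4.3069824e-07 / 0.018 = 2.39277e-05 m/s
Check: Re = rho_f * v_s * d / mu = 1000 * 2.39277e-05 * 2.8e-05 / 0.001 = 6.7e-04 < 1, so Stokes' law applies.

2.39277e-05 m/s


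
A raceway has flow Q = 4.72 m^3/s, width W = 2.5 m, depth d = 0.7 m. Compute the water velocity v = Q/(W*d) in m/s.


Cross-sectional area = W * d = 2.5 * 0.7 = 1.75 m^2
Velocity = Q / A = 4.72 / 1.75 = 2.69714 m/s

2.69714 m/s


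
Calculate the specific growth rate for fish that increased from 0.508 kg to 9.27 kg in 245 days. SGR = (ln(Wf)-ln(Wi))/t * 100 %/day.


ln(W_f) = ln(9.27) = 2.2267834
ln(W_i) = ln(0.508) = -0.67727383
ln(W_f) - ln(W_i) = 2.2267834 - -0.67727383 = 2.9040572
SGR = 2.9040572 / 245 * 100 = 1.18533 %/day

1.18533 %/day


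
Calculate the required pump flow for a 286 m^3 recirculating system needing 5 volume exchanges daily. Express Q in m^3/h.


Daily recirculation volume = 286 m^3 * 5 = 1430 m^3/day
Flow rate Q = daily volume / 24 h = 1430 / 24 = 59.5833 m^3/h

59.5833 m^3/h


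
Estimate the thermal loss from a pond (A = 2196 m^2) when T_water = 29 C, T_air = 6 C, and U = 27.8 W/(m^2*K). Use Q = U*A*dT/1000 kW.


Temperature difference dT = 29 - 6 = 23 K
Heat loss (W) = U * A * dT = 27.8 * 2196 * 23 = 1404122.4 W
Convert to kW: 1404122.4 / 1000 = 1404.1224 kW

1404.1224 kW


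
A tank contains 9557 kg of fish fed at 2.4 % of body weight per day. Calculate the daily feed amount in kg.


Feeding rate fraction = 2.4% / 100 = 0.024
Daily feed = 9557 kg * 0.024 = 229.368 kg/day

229.368 kg/day


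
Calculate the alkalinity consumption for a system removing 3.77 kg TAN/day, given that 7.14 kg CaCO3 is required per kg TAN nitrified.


Alkalinity factor: 7.14 kg CaCO3 consumed per kg TAN nitrified
alk = 3.77 kg TAN * 7.14 = 26.9178 kg CaCO3/day

26.9178 kg CaCO3/day


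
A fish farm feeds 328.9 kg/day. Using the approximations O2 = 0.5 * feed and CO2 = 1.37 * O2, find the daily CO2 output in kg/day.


O2 = 328.9 * 0.5 = 164.45
CO2 = 164.45 * 1.37 = 225.2965

225.2965 kg/day


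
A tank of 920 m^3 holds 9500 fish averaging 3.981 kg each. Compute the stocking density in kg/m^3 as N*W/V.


Total biomass = 9500 fish * 3.981 kg = 37819.5 kg
Density = total biomass / volume = 37819.5 / 920 = 41.1082 kg/m^3

41.1082 kg/m^3


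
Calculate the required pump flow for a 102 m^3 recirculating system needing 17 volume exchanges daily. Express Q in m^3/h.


Daily recirculation volume = 102 m^3 * 17 = 1734 m^3/day
Flow rate Q = daily volume / 24 h = 1734 / 24 = 72.25 m^3/h

72.25 m^3/h


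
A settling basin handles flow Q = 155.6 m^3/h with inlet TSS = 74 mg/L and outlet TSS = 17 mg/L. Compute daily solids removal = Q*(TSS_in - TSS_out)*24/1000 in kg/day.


Concentration drop: TSS_in - TSS_out = 74 - 17 = 57 mg/L
Hourly solids removed = Q * dTSS = 155.6 m^3/h * 57 mg/L = 8869.2 g/h  (m^3/h * mg/L = g/h)
Daily solids removed = 8869.2 * 24 = 212860.8 g/day
Convert g to kg: 212860.8 / 1000 = 212.8608 kg/day

212.8608 kg/day


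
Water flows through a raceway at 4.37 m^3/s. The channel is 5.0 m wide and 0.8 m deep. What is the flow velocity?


Cross-sectional area = W * d = 5.0 * 0.8 = 4 m^2
Velocity = Q / A = 4.37 / 4 = 1.0925 m/s

1.0925 m/s


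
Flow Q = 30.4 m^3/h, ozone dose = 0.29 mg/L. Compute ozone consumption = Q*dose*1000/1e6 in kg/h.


O3 demand (mg/h) = Q * dose * 1000 = 30.4 * 0.29 * 1000 = 8816 mg/h
Convert mg to kg: 8816 / 1e6 = 0.008816 kg/h

0.008816 kg/h


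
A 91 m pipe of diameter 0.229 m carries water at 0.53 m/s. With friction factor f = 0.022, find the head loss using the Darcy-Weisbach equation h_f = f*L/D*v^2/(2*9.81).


v^2 = 0.53^2 = 0.2809 m^2/s^2
L/D = 91/0.229 = 397.37991
h_f = f*(L/D)*v^2/(2g) = 0.022 * 397.37991 * 0.2809 / 19.62 = 0.125165 m

0.125165 m
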